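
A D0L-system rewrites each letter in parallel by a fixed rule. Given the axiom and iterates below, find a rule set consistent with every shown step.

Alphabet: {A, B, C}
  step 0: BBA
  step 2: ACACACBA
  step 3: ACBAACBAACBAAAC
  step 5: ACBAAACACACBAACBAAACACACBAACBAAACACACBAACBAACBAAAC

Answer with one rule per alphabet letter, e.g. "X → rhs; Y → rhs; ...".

  step 2 ⇒ step 3: ACACACBA ⇒ AC·BA·AC·BA·AC·BA·A·AC
    A ↦ AC
    B ↦ A
    C ↦ BA

A->AC, B->A, C->BA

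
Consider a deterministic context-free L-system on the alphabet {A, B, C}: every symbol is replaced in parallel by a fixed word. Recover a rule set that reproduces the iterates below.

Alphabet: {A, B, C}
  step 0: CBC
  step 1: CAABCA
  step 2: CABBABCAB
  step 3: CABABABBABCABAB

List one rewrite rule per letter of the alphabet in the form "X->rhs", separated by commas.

A->B, B->AB, C->CA

  step 2 ⇒ step 3: CABBABCAB ⇒ CA·B·AB·AB·B·AB·CA·B·AB
    A ↦ B
    B ↦ AB
    C ↦ CA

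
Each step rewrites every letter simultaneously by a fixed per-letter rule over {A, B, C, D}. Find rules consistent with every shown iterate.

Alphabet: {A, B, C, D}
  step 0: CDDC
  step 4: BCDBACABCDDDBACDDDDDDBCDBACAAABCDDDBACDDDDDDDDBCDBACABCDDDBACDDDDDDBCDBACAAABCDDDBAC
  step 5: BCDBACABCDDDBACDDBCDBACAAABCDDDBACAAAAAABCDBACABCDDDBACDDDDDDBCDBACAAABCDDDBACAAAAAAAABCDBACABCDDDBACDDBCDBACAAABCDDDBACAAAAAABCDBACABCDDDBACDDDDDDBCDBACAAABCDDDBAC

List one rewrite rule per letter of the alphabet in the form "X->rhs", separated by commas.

  step 4 ⇒ step 5: BCDBACABCDDDBACDDDDDDBCDBACAAABCDDDBACDDDDDDDDBCDBACABCDDDBACDDDDDDBCDBACAAABCDDDBAC ⇒ BCD·BAC·A·BCD·DD·BAC·DD·BCD·BAC·A·A·A·BCD·DD·BAC·A·A·A·A·A·A·BCD·BAC·A·BCD·DD·BAC·DD·DD·DD·BCD·BAC·A·A·A·BCD·DD·BAC·A·A·A·A·A·A·A·A·BCD·BAC·A·BCD·DD·BAC·DD·BCD·BAC·A·A·A·BCD·DD·BAC·A·A·A·A·A·A·BCD·BAC·A·BCD·DD·BAC·DD·DD·DD·BCD·BAC·A·A·A·BCD·DD·BAC
    A ↦ DD
    B ↦ BCD
    C ↦ BAC
    D ↦ A

A->DD, B->BCD, C->BAC, D->A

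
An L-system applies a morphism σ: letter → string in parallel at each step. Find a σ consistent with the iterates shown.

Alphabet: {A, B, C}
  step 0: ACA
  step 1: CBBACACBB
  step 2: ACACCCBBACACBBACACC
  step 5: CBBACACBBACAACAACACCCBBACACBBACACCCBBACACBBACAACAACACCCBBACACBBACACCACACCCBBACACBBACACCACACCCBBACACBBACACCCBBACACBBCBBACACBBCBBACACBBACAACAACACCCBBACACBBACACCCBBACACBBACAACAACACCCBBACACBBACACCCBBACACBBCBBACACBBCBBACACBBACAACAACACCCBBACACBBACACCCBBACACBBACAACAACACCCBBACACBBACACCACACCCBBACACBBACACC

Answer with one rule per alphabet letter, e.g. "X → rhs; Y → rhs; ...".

  step 1 ⇒ step 2: CBBACACBB ⇒ ACA·C·C·CBB·ACA·CBB·ACA·C·C
    A ↦ CBB
    B ↦ C
    C ↦ ACA

A->CBB, B->C, C->ACA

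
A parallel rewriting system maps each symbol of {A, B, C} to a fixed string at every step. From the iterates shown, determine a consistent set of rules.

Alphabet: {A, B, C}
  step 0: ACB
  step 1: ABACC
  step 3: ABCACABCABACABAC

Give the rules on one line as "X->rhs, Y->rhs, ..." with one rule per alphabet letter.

A->AB, B->C, C->AC

  step 0 ⇒ step 1: ACB ⇒ AB·AC·C
    A ↦ AB
    B ↦ C
    C ↦ AC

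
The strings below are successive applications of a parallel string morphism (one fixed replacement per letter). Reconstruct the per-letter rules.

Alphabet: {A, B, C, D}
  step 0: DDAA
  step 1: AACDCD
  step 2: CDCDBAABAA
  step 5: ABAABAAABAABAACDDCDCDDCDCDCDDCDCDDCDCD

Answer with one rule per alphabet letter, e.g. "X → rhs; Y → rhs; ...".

  step 1 ⇒ step 2: AACDCD ⇒ CD·CD·BA·A·BA·A
    A ↦ CD
    C ↦ BA
    D ↦ A
    B ↦ D  (constrained at step 2)

A->CD, B->D, C->BA, D->A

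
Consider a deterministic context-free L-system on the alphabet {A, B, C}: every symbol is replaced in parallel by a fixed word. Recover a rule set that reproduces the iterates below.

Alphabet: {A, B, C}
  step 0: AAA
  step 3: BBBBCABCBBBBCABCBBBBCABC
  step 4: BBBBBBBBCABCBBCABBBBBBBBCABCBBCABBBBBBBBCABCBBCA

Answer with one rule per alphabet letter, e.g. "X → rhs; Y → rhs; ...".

A->BC, B->BB, C->CA

  step 3 ⇒ step 4: BBBBCABCBBBBCABCBBBBCABC ⇒ BB·BB·BB·BB·CA·BC·BB·CA·BB·BB·BB·BB·CA·BC·BB·CA·BB·BB·BB·BB·CA·BC·BB·CA
    A ↦ BC
    B ↦ BB
    C ↦ CA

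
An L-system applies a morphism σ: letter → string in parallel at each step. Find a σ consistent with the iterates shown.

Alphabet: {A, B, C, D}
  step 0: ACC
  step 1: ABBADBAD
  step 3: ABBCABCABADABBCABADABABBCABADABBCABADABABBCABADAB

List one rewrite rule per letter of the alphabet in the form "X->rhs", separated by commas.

  step 0 ⇒ step 1: ACC ⇒ AB·BAD·BAD
    A ↦ AB
    C ↦ BAD
    B ↦ BCA  (constrained at step 1)
    D ↦ CA  (constrained at step 1)

A->AB, B->BCA, C->BAD, D->CA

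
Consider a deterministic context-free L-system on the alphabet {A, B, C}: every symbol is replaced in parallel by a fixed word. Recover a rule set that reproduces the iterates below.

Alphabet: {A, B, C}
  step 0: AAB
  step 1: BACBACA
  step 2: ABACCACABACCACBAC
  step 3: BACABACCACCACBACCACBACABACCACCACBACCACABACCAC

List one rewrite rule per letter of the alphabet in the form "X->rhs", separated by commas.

  step 2 ⇒ step 3: ABACCACABACCACBAC ⇒ BAC·A·BAC·CAC·CAC·BAC·CAC·BAC·A·BAC·CAC·CAC·BAC·CAC·A·BAC·CAC
    A ↦ BAC
    B ↦ A
    C ↦ CAC

A->BAC, B->A, C->CAC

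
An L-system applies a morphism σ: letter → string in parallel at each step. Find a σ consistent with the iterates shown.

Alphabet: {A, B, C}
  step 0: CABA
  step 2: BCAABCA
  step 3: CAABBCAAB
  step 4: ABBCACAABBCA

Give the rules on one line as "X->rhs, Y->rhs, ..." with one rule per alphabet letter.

A->B, B->CA, C->A

  step 3 ⇒ step 4: CAABBCAAB ⇒ A·B·B·CA·CA·A·B·B·CA
    A ↦ B
    B ↦ CA
    C ↦ A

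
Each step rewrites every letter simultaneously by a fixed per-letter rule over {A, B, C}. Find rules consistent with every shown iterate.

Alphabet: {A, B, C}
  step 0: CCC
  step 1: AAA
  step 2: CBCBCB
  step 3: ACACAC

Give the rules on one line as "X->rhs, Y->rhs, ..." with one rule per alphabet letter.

  step 2 ⇒ step 3: CBCBCB ⇒ A·C·A·C·A·C
    B ↦ C
    C ↦ A
  step 1 ⇒ step 2: AAA ⇒ CB·CB·CB
    A ↦ CB

A->CB, B->C, C->A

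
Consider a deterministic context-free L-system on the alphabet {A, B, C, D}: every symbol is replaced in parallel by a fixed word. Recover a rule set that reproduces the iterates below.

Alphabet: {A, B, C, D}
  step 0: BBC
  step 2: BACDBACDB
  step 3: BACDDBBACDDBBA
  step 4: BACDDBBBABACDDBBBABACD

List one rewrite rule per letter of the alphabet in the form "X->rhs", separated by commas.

  step 3 ⇒ step 4: BACDDBBACDDBBA ⇒ BA·CD·D·B·B·BA·BA·CD·D·B·B·BA·BA·CD
    A ↦ CD
    B ↦ BA
    C ↦ D
    D ↦ B

A->CD, B->BA, C->D, D->B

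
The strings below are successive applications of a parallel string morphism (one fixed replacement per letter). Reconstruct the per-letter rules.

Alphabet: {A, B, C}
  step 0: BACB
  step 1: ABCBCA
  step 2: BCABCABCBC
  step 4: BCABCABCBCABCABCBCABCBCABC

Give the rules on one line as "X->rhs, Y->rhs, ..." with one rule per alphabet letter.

  step 1 ⇒ step 2: ABCBCA ⇒ BC·A·BC·A·BC·BC
    A ↦ BC
    B ↦ A
    C ↦ BC

A->BC, B->A, C->BC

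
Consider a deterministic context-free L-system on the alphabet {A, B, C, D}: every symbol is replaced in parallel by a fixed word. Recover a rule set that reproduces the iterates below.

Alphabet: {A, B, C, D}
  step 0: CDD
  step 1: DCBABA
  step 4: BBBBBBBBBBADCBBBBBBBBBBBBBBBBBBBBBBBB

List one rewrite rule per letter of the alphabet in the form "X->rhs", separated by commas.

  step 0 ⇒ step 1: CDD ⇒ DC·BA·BA
    C ↦ DC
    D ↦ BA
    A ↦ B  (constrained at step 1)
    B ↦ BB  (constrained at step 1)

A->B, B->BB, C->DC, D->BA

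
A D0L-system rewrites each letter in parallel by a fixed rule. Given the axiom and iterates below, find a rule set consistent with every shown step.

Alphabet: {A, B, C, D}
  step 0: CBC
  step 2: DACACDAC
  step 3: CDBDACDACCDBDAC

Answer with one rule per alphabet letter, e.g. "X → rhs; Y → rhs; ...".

A->D, B->C, C->AC, D->CDB

  step 2 ⇒ step 3: DACACDAC ⇒ CDB·D·AC·D·AC·CDB·D·AC
    A ↦ D
    C ↦ AC
    D ↦ CDB
    B ↦ C  (constrained at step 0)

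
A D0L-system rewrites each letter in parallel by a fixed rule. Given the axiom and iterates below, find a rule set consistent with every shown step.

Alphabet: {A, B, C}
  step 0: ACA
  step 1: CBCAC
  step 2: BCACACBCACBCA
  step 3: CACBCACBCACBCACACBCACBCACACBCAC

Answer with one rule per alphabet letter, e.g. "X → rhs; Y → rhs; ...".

  step 2 ⇒ step 3: BCACACBCACBCA ⇒ CAC·BCA·C·BCA·C·BCA·CAC·BCA·C·BCA·CAC·BCA·C
    A ↦ C
    B ↦ CAC
    C ↦ BCA

A->C, B->CAC, C->BCA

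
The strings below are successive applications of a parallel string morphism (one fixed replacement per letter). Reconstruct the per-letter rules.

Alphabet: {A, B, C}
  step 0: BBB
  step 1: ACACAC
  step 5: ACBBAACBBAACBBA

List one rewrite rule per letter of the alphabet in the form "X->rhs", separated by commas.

A->B, B->AC, C->A

  step 0 ⇒ step 1: BBB ⇒ AC·AC·AC
    B ↦ AC
    A ↦ B  (constrained at step 1)
    C ↦ A  (constrained at step 1)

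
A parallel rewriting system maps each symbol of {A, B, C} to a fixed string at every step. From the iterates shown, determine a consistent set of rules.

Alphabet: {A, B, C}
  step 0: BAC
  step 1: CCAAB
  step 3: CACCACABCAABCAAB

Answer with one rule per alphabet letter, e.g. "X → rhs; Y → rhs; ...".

  step 0 ⇒ step 1: BAC ⇒ C·CA·AB
    A ↦ CA
    B ↦ C
    C ↦ AB

A->CA, B->C, C->AB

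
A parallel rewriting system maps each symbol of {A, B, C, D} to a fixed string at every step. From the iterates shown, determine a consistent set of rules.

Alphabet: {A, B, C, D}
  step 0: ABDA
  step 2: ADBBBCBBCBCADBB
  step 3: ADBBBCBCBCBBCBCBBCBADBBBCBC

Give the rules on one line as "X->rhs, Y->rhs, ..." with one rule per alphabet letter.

  step 2 ⇒ step 3: ADBBBCBBCBCADBB ⇒ AD·BB·BC·BC·BC·B·BC·BC·B·BC·B·AD·BB·BC·BC
    A ↦ AD
    B ↦ BC
    C ↦ B
    D ↦ BB

A->AD, B->BC, C->B, D->BB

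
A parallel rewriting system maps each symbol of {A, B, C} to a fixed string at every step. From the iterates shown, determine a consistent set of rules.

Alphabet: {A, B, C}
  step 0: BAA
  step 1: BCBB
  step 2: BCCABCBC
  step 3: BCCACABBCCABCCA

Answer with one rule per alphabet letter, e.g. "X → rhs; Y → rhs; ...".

A->B, B->BC, C->CA

  step 2 ⇒ step 3: BCCABCBC ⇒ BC·CA·CA·B·BC·CA·BC·CA
    A ↦ B
    B ↦ BC
    C ↦ CA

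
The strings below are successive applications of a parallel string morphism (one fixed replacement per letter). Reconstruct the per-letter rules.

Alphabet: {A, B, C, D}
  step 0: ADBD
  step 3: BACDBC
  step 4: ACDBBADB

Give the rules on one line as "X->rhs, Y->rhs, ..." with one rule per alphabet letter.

  step 3 ⇒ step 4: BACDBC ⇒ A·C·DB·B·A·DB
    A ↦ C
    B ↦ A
    C ↦ DB
    D ↦ B

A->C, B->A, C->DB, D->B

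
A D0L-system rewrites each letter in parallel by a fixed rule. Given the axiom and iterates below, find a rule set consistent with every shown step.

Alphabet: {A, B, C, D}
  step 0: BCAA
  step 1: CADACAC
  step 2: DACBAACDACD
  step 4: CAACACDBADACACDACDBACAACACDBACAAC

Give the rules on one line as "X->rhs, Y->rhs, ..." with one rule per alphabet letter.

  step 1 ⇒ step 2: CADACAC ⇒ D·AC·BA·AC·D·AC·D
    A ↦ AC
    C ↦ D
    D ↦ BA
  step 0 ⇒ step 1: BCAA ⇒ CA·D·AC·AC
    B ↦ CA

A->AC, B->CA, C->D, D->BA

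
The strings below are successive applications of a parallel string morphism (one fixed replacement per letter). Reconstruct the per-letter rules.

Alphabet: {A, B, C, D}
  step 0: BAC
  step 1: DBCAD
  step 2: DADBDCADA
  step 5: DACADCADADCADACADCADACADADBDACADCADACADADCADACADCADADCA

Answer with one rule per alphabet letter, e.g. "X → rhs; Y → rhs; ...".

  step 1 ⇒ step 2: DBCAD ⇒ DA·DB·D·CA·DA
    A ↦ CA
    B ↦ DB
    C ↦ D
    D ↦ DA

A->CA, B->DB, C->D, D->DA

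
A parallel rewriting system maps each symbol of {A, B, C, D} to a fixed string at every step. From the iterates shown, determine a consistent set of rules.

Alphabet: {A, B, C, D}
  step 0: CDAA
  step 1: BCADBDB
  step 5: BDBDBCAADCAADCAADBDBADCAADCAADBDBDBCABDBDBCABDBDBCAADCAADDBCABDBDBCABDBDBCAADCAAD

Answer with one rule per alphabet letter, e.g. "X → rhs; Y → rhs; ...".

A->DB, B->AD, C->B, D->CA

  step 0 ⇒ step 1: CDAA ⇒ B·CA·DB·DB
    A ↦ DB
    C ↦ B
    D ↦ CA
    B ↦ AD  (constrained at step 1)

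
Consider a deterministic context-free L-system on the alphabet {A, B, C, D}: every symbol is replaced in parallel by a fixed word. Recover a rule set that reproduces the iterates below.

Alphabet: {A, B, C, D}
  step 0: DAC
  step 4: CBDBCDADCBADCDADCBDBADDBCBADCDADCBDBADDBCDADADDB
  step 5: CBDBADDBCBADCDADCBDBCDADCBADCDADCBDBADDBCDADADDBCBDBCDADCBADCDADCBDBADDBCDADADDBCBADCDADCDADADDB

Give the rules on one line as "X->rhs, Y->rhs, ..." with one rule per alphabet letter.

A->CD, B->DB, C->CB, D->AD

  step 4 ⇒ step 5: CBDBCDADCBADCDADCBDBADDBCBADCDADCBDBADDBCDADADDB ⇒ CB·DB·AD·DB·CB·AD·CD·AD·CB·DB·CD·AD·CB·AD·CD·AD·CB·DB·AD·DB·CD·AD·AD·DB·CB·DB·CD·AD·CB·AD·CD·AD·CB·DB·AD·DB·CD·AD·AD·DB·CB·AD·CD·AD·CD·AD·AD·DB
    A ↦ CD
    B ↦ DB
    C ↦ CB
    D ↦ AD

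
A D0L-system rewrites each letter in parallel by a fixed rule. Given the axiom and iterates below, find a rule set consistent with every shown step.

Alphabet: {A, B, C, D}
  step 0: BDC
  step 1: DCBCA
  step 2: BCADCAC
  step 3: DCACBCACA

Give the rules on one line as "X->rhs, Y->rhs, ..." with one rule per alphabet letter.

A->C, B->DC, C->A, D->BC

  step 2 ⇒ step 3: BCADCAC ⇒ DC·A·C·BC·A·C·A
    A ↦ C
    B ↦ DC
    C ↦ A
    D ↦ BC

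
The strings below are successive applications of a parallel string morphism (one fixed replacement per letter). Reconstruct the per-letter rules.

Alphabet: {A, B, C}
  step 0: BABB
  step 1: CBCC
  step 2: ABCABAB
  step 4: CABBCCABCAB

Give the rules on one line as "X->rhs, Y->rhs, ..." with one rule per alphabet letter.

  step 1 ⇒ step 2: CBCC ⇒ AB·C·AB·AB
    B ↦ C
    C ↦ AB
  step 0 ⇒ step 1: BABB ⇒ C·B·C·C
    A ↦ B

A->B, B->C, C->AB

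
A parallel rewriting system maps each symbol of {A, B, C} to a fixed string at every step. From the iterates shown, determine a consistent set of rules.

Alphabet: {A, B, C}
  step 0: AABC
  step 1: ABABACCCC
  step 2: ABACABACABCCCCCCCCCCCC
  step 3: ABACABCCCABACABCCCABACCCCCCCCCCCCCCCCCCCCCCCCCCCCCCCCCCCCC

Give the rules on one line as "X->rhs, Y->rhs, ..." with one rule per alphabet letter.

A->AB, B->AC, C->CCC

  step 2 ⇒ step 3: ABACABACABCCCCCCCCCCCC ⇒ AB·AC·AB·CCC·AB·AC·AB·CCC·AB·AC·CCC·CCC·CCC·CCC·CCC·CCC·CCC·CCC·CCC·CCC·CCC·CCC
    A ↦ AB
    B ↦ AC
    C ↦ CCC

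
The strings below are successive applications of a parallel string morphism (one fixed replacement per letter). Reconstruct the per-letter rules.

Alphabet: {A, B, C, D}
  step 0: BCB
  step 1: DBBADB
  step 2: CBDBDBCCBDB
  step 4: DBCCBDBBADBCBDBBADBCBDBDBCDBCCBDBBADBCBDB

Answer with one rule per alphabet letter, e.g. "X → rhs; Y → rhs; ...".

A->C, B->DB, C->BA, D->CB

  step 1 ⇒ step 2: DBBADB ⇒ CB·DB·DB·C·CB·DB
    A ↦ C
    B ↦ DB
    D ↦ CB
  step 0 ⇒ step 1: BCB ⇒ DB·BA·DB
    C ↦ BA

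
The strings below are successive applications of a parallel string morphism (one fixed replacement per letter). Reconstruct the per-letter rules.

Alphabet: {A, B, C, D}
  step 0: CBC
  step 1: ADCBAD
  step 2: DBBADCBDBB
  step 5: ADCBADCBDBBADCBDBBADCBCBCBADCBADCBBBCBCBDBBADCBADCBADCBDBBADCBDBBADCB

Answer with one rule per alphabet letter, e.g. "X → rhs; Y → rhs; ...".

  step 1 ⇒ step 2: ADCBAD ⇒ D·BB·AD·CB·D·BB
    A ↦ D
    B ↦ CB
    C ↦ AD
    D ↦ BB

A->D, B->CB, C->AD, D->BB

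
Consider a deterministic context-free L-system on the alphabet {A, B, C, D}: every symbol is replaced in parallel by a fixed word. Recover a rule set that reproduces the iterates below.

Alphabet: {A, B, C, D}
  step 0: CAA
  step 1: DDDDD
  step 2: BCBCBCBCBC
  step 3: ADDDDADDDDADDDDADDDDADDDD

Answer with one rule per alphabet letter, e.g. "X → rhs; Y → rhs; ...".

A->D, B->AD, C->DDD, D->BC

  step 2 ⇒ step 3: BCBCBCBCBC ⇒ AD·DDD·AD·DDD·AD·DDD·AD·DDD·AD·DDD
    B ↦ AD
    C ↦ DDD
  step 0 ⇒ step 1: CAA ⇒ DDD·D·D
    A ↦ D
  step 1 ⇒ step 2: DDDDD ⇒ BC·BC·BC·BC·BC
    D ↦ BC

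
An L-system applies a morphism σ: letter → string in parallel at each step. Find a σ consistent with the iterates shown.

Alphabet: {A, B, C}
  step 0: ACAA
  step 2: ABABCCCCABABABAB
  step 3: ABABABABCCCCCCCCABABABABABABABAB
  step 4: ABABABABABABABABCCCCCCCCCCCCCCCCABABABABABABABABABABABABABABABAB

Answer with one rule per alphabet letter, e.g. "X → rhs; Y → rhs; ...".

A->AB, B->AB, C->CC

  step 3 ⇒ step 4: ABABABABCCCCCCCCABABABABABABABAB ⇒ AB·AB·AB·AB·AB·AB·AB·AB·CC·CC·CC·CC·CC·CC·CC·CC·AB·AB·AB·AB·AB·AB·AB·AB·AB·AB·AB·AB·AB·AB·AB·AB
    A ↦ AB
    B ↦ AB
    C ↦ CC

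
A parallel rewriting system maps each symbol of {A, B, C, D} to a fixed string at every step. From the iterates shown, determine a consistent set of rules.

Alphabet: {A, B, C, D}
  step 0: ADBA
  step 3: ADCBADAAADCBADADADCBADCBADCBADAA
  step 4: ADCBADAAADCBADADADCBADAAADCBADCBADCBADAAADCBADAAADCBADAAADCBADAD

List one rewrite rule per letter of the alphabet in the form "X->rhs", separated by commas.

  step 3 ⇒ step 4: ADCBADAAADCBADADADCBADCBADCBADAA ⇒ AD·CB·AD·AA·AD·CB·AD·AD·AD·CB·AD·AA·AD·CB·AD·CB·AD·CB·AD·AA·AD·CB·AD·AA·AD·CB·AD·AA·AD·CB·AD·AD
    A ↦ AD
    B ↦ AA
    C ↦ AD
    D ↦ CB

A->AD, B->AA, C->AD, D->CB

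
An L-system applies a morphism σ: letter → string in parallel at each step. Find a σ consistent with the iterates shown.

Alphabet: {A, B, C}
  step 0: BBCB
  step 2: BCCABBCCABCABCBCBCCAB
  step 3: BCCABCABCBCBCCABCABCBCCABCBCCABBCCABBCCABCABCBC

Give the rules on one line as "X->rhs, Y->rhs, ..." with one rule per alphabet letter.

A->C, B->BC, C->CAB

  step 2 ⇒ step 3: BCCABBCCABCABCBCBCCAB ⇒ BC·CAB·CAB·C·BC·BC·CAB·CAB·C·BC·CAB·C·BC·CAB·BC·CAB·BC·CAB·CAB·C·BC
    A ↦ C
    B ↦ BC
    C ↦ CAB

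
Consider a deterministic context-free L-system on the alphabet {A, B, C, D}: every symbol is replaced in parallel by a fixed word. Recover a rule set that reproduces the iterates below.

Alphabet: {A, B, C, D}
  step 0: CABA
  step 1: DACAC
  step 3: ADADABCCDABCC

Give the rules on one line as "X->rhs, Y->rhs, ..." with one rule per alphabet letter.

  step 0 ⇒ step 1: CABA ⇒ DA·C·A·C
    A ↦ C
    B ↦ A
    C ↦ DA
    D ↦ BC  (constrained at step 1)

A->C, B->A, C->DA, D->BC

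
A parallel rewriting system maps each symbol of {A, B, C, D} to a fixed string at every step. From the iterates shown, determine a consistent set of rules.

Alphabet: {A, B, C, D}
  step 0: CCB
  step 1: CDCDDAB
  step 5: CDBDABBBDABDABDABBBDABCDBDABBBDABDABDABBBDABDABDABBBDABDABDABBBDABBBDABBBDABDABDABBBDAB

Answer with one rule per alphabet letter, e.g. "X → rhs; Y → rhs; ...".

  step 0 ⇒ step 1: CCB ⇒ CD·CD·DAB
    B ↦ DAB
    C ↦ CD
    A ↦ B  (constrained at step 1)
    D ↦ B  (constrained at step 1)

A->B, B->DAB, C->CD, D->B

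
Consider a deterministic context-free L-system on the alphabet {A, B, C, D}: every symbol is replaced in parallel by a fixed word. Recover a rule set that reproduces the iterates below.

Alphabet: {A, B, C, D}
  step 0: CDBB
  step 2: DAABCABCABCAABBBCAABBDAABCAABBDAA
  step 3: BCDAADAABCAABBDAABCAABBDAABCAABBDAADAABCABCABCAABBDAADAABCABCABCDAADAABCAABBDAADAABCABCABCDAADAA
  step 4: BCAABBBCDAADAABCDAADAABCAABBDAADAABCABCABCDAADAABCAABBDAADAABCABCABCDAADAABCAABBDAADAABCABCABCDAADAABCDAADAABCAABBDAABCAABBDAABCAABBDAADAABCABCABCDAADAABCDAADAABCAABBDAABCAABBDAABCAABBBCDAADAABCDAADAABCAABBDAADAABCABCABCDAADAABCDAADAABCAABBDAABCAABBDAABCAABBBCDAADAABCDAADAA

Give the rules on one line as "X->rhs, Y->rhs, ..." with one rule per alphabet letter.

A->DAA, B->BCA, C->ABB, D->BC

  step 3 ⇒ step 4: BCDAADAABCAABBDAABCAABBDAABCAABBDAADAABCABCABCAABBDAADAABCABCABCDAADAABCAABBDAADAABCABCABCDAADAA ⇒ BCA·ABB·BC·DAA·DAA·BC·DAA·DAA·BCA·ABB·DAA·DAA·BCA·BCA·BC·DAA·DAA·BCA·ABB·DAA·DAA·BCA·BCA·BC·DAA·DAA·BCA·ABB·DAA·DAA·BCA·BCA·BC·DAA·DAA·BC·DAA·DAA·BCA·ABB·DAA·BCA·ABB·DAA·BCA·ABB·DAA·DAA·BCA·BCA·BC·DAA·DAA·BC·DAA·DAA·BCA·ABB·DAA·BCA·ABB·DAA·BCA·ABB·BC·DAA·DAA·BC·DAA·DAA·BCA·ABB·DAA·DAA·BCA·BCA·BC·DAA·DAA·BC·DAA·DAA·BCA·ABB·DAA·BCA·ABB·DAA·BCA·ABB·BC·DAA·DAA·BC·DAA·DAA
    A ↦ DAA
    B ↦ BCA
    C ↦ ABB
    D ↦ BC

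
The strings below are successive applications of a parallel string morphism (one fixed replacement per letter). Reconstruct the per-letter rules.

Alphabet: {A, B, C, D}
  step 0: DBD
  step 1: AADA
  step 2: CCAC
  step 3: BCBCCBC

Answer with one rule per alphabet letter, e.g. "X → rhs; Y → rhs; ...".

  step 2 ⇒ step 3: CCAC ⇒ BC·BC·C·BC
    A ↦ C
    C ↦ BC
  step 0 ⇒ step 1: DBD ⇒ A·AD·A
    B ↦ AD
  step 0 ⇒ step 1: DBD ⇒ A·AD·A
    D ↦ A

A->C, B->AD, C->BC, D->A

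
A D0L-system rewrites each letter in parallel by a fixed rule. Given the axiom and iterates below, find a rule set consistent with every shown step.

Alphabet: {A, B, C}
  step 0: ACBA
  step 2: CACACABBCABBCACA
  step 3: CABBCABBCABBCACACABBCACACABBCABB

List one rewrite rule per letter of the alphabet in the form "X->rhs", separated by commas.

A->BB, B->CA, C->CA

  step 2 ⇒ step 3: CACACABBCABBCACA ⇒ CA·BB·CA·BB·CA·BB·CA·CA·CA·BB·CA·CA·CA·BB·CA·BB
    A ↦ BB
    B ↦ CA
    C ↦ CA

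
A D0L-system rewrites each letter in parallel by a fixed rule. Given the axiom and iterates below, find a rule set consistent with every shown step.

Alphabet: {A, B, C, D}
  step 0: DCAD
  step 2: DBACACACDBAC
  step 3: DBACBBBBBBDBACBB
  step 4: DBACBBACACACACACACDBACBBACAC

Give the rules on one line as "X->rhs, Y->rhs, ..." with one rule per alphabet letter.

  step 3 ⇒ step 4: DBACBBBBBBDBACBB ⇒ DB·AC·B·B·AC·AC·AC·AC·AC·AC·DB·AC·B·B·AC·AC
    A ↦ B
    B ↦ AC
    C ↦ B
    D ↦ DB

A->B, B->AC, C->B, D->DB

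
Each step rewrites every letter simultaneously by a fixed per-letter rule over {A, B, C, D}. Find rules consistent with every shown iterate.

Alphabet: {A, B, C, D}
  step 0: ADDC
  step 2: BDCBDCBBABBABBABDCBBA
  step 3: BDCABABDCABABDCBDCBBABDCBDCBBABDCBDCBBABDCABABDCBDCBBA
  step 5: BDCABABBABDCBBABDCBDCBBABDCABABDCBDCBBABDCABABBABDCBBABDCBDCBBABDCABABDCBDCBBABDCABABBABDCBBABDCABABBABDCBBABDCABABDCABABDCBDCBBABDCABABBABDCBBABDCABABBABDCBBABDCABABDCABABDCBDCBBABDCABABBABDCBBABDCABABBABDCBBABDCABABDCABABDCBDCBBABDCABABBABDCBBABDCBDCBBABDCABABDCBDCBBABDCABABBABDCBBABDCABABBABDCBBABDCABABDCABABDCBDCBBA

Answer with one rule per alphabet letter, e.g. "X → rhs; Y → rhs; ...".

A->BBA, B->BDC, C->BA, D->A

  step 2 ⇒ step 3: BDCBDCBBABBABBABDCBBA ⇒ BDC·A·BA·BDC·A·BA·BDC·BDC·BBA·BDC·BDC·BBA·BDC·BDC·BBA·BDC·A·BA·BDC·BDC·BBA
    A ↦ BBA
    B ↦ BDC
    C ↦ BA
    D ↦ A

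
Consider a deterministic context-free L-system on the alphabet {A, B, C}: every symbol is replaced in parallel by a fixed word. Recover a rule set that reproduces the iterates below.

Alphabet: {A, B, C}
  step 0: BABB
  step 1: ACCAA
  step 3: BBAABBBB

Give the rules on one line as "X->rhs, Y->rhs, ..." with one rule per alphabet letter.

  step 0 ⇒ step 1: BABB ⇒ A·CC·A·A
    A ↦ CC
    B ↦ A
    C ↦ B  (constrained at step 1)

A->CC, B->A, C->B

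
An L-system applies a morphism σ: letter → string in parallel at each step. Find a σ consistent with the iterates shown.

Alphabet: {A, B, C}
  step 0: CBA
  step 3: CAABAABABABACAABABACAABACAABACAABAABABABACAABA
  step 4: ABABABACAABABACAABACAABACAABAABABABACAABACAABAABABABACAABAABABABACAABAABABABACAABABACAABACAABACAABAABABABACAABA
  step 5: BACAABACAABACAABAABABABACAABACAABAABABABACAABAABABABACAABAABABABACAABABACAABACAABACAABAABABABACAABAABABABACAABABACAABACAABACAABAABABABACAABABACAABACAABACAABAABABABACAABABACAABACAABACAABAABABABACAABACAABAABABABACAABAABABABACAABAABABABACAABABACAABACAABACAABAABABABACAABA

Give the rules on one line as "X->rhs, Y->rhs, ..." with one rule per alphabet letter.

A->BA, B->CAA, C->ABA

  step 4 ⇒ step 5: ABABABACAABABACAABACAABACAABAABABABACAABACAABAABABABACAABAABABABACAABAABABABACAABABACAABACAABACAABAABABABACAABA ⇒ BA·CAA·BA·CAA·BA·CAA·BA·ABA·BA·BA·CAA·BA·CAA·BA·ABA·BA·BA·CAA·BA·ABA·BA·BA·CAA·BA·ABA·BA·BA·CAA·BA·BA·CAA·BA·CAA·BA·CAA·BA·ABA·BA·BA·CAA·BA·ABA·BA·BA·CAA·BA·BA·CAA·BA·CAA·BA·CAA·BA·ABA·BA·BA·CAA·BA·BA·CAA·BA·CAA·BA·CAA·BA·ABA·BA·BA·CAA·BA·BA·CAA·BA·CAA·BA·CAA·BA·ABA·BA·BA·CAA·BA·CAA·BA·ABA·BA·BA·CAA·BA·ABA·BA·BA·CAA·BA·ABA·BA·BA·CAA·BA·BA·CAA·BA·CAA·BA·CAA·BA·ABA·BA·BA·CAA·BA
    A ↦ BA
    B ↦ CAA
    C ↦ ABA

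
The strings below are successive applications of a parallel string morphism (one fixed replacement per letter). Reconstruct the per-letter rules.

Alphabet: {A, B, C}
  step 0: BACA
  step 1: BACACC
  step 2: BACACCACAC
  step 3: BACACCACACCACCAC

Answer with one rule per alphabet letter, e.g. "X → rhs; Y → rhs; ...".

A->C, B->BA, C->AC

  step 2 ⇒ step 3: BACACCACAC ⇒ BA·C·AC·C·AC·AC·C·AC·C·AC
    A ↦ C
    B ↦ BA
    C ↦ AC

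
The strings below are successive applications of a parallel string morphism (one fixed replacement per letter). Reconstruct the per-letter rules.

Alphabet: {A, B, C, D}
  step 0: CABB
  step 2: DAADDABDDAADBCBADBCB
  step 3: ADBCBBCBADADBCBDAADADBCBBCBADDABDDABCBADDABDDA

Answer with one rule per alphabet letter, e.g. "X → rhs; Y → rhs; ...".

  step 2 ⇒ step 3: DAADDABDDAADBCBADBCB ⇒ AD·BCB·BCB·AD·AD·BCB·DA·AD·AD·BCB·BCB·AD·DA·BD·DA·BCB·AD·DA·BD·DA
    A ↦ BCB
    B ↦ DA
    C ↦ BD
    D ↦ AD

A->BCB, B->DA, C->BD, D->AD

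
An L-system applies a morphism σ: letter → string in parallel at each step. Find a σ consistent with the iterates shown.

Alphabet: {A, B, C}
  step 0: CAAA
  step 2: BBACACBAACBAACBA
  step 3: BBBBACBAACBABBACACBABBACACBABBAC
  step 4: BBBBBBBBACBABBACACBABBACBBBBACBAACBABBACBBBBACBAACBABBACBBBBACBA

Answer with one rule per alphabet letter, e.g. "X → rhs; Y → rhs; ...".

A->AC, B->BB, C->BA

  step 3 ⇒ step 4: BBBBACBAACBABBACACBABBACACBABBAC ⇒ BB·BB·BB·BB·AC·BA·BB·AC·AC·BA·BB·AC·BB·BB·AC·BA·AC·BA·BB·AC·BB·BB·AC·BA·AC·BA·BB·AC·BB·BB·AC·BA
    A ↦ AC
    B ↦ BB
    C ↦ BA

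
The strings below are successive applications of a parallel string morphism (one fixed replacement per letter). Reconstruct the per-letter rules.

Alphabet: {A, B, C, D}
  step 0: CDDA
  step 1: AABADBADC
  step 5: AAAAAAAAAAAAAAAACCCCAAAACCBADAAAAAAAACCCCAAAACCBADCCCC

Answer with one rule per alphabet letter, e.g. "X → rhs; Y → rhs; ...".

  step 0 ⇒ step 1: CDDA ⇒ AA·BAD·BAD·C
    A ↦ C
    C ↦ AA
    D ↦ BAD
    B ↦ C  (constrained at step 1)

A->C, B->C, C->AA, D->BAD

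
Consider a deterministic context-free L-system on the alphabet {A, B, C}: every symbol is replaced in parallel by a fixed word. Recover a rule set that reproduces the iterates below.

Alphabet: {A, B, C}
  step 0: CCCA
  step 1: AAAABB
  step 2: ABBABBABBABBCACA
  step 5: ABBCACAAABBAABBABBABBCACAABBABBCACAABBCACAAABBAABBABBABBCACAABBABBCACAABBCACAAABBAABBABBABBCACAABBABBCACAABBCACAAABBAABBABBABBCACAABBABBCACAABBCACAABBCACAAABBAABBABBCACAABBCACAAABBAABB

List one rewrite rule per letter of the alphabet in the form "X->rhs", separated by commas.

A->ABB, B->CA, C->A

  step 1 ⇒ step 2: AAAABB ⇒ ABB·ABB·ABB·ABB·CA·CA
    A ↦ ABB
    B ↦ CA
  step 0 ⇒ step 1: CCCA ⇒ A·A·A·ABB
    C ↦ A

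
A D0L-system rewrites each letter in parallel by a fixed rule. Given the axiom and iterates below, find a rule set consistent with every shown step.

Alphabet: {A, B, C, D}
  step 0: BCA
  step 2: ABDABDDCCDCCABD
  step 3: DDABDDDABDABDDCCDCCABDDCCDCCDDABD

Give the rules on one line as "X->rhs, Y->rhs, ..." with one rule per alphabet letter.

A->D, B->D, C->DCC, D->ABD

  step 2 ⇒ step 3: ABDABDDCCDCCABD ⇒ D·D·ABD·D·D·ABD·ABD·DCC·DCC·ABD·DCC·DCC·D·D·ABD
    A ↦ D
    B ↦ D
    C ↦ DCC
    D ↦ ABD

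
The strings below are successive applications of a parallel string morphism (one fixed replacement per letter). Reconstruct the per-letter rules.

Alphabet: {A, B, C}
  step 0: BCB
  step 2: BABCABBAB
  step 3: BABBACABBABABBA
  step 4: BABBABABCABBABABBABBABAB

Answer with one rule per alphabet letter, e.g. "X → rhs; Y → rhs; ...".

  step 3 ⇒ step 4: BABBACABBABABBA ⇒ BA·B·BA·BA·B·CA·B·BA·BA·B·BA·B·BA·BA·B
    A ↦ B
    B ↦ BA
    C ↦ CA

A->B, B->BA, C->CA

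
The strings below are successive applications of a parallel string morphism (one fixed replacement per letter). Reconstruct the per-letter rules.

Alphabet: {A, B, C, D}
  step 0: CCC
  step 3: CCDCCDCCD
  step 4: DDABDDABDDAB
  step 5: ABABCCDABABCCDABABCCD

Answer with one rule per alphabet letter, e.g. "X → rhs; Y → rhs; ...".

  step 4 ⇒ step 5: DDABDDABDDAB ⇒ AB·AB·C·CD·AB·AB·C·CD·AB·AB·C·CD
    A ↦ C
    B ↦ CD
    D ↦ AB
  step 3 ⇒ step 4: CCDCCDCCD ⇒ D·D·AB·D·D·AB·D·D·AB
    C ↦ D

A->C, B->CD, C->D, D->AB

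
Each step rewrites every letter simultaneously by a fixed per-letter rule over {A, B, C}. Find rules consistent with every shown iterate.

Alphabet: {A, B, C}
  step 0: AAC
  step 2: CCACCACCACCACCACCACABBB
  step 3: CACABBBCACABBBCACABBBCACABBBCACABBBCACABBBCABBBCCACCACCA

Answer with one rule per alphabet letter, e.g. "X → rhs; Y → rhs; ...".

A->BBB, B->CCA, C->CA

  step 2 ⇒ step 3: CCACCACCACCACCACCACABBB ⇒ CA·CA·BBB·CA·CA·BBB·CA·CA·BBB·CA·CA·BBB·CA·CA·BBB·CA·CA·BBB·CA·BBB·CCA·CCA·CCA
    A ↦ BBB
    B ↦ CCA
    C ↦ CA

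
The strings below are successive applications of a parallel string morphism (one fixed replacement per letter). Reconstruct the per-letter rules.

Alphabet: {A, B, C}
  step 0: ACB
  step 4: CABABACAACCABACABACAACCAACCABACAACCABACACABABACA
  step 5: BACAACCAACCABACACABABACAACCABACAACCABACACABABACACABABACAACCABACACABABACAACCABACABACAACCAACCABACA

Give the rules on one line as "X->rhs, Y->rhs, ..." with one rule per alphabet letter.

  step 4 ⇒ step 5: CABABACAACCABACABACAACCAACCABACAACCABACACABABACA ⇒ BA·CA·AC·CA·AC·CA·BA·CA·CA·BA·BA·CA·AC·CA·BA·CA·AC·CA·BA·CA·CA·BA·BA·CA·CA·BA·BA·CA·AC·CA·BA·CA·CA·BA·BA·CA·AC·CA·BA·CA·BA·CA·AC·CA·AC·CA·BA·CA
    A ↦ CA
    B ↦ AC
    C ↦ BA

A->CA, B->AC, C->BA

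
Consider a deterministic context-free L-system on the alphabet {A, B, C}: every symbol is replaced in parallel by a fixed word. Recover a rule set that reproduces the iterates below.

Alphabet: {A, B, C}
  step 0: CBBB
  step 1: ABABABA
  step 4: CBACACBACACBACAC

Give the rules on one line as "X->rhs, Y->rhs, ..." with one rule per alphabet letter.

A->C, B->BA, C->A

  step 0 ⇒ step 1: CBBB ⇒ A·BA·BA·BA
    B ↦ BA
    C ↦ A
    A ↦ C  (constrained at step 1)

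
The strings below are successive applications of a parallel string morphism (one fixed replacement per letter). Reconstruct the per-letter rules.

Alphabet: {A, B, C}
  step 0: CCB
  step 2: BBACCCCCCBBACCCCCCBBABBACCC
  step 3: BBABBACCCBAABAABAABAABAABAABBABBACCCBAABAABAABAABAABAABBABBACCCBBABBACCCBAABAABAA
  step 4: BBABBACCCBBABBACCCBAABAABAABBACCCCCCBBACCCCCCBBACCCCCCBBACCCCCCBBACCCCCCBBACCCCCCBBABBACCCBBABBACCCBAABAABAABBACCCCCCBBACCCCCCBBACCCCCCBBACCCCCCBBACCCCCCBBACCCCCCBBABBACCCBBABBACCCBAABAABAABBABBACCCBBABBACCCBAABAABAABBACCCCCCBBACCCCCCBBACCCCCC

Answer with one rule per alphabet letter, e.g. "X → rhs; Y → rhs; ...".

A->CCC, B->BBA, C->BAA

  step 3 ⇒ step 4: BBABBACCCBAABAABAABAABAABAABBABBACCCBAABAABAABAABAABAABBABBACCCBBABBACCCBAABAABAA ⇒ BBA·BBA·CCC·BBA·BBA·CCC·BAA·BAA·BAA·BBA·CCC·CCC·BBA·CCC·CCC·BBA·CCC·CCC·BBA·CCC·CCC·BBA·CCC·CCC·BBA·CCC·CCC·BBA·BBA·CCC·BBA·BBA·CCC·BAA·BAA·BAA·BBA·CCC·CCC·BBA·CCC·CCC·BBA·CCC·CCC·BBA·CCC·CCC·BBA·CCC·CCC·BBA·CCC·CCC·BBA·BBA·CCC·BBA·BBA·CCC·BAA·BAA·BAA·BBA·BBA·CCC·BBA·BBA·CCC·BAA·BAA·BAA·BBA·CCC·CCC·BBA·CCC·CCC·BBA·CCC·CCC
    A ↦ CCC
    B ↦ BBA
    C ↦ BAA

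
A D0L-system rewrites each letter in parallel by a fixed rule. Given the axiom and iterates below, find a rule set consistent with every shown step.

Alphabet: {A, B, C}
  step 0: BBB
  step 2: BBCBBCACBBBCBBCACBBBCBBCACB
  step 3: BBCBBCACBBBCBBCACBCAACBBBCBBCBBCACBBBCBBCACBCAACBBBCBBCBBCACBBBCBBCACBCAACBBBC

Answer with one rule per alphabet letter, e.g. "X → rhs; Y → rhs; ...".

A->CA, B->BBC, C->ACB

  step 2 ⇒ step 3: BBCBBCACBBBCBBCACBBBCBBCACB ⇒ BBC·BBC·ACB·BBC·BBC·ACB·CA·ACB·BBC·BBC·BBC·ACB·BBC·BBC·ACB·CA·ACB·BBC·BBC·BBC·ACB·BBC·BBC·ACB·CA·ACB·BBC
    A ↦ CA
    B ↦ BBC
    C ↦ ACB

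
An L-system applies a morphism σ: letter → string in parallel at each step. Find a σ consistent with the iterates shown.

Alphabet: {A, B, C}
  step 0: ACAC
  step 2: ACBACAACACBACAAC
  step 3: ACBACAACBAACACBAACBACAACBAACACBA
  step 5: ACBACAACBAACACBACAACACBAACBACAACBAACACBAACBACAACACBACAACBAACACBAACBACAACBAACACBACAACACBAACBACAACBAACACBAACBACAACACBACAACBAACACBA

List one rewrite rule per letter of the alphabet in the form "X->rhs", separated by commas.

  step 2 ⇒ step 3: ACBACAACACBACAAC ⇒ AC·BA·CA·AC·BA·AC·AC·BA·AC·BA·CA·AC·BA·AC·AC·BA
    A ↦ AC
    B ↦ CA
    C ↦ BA

A->AC, B->CA, C->BA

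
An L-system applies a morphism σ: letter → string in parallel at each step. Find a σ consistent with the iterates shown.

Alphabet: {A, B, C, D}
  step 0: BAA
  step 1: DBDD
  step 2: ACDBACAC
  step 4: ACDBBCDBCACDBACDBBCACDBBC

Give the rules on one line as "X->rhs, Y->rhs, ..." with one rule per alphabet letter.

  step 1 ⇒ step 2: DBDD ⇒ AC·DB·AC·AC
    B ↦ DB
    D ↦ AC
  step 0 ⇒ step 1: BAA ⇒ DB·D·D
    A ↦ D
    C ↦ BC  (constrained at step 2)

A->D, B->DB, C->BC, D->AC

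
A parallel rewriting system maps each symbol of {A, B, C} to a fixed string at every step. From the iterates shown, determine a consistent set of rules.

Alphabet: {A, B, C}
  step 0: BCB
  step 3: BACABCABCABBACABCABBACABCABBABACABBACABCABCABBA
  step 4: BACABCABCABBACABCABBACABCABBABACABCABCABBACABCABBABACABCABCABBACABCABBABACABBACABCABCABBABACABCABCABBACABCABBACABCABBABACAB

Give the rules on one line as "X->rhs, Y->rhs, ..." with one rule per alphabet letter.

  step 3 ⇒ step 4: BACABCABCABBACABCABBACABCABBABACABBACABCABCABBA ⇒ BA·CAB·CAB·CAB·BA·CAB·CAB·BA·CAB·CAB·BA·BA·CAB·CAB·CAB·BA·CAB·CAB·BA·BA·CAB·CAB·CAB·BA·CAB·CAB·BA·BA·CAB·BA·CAB·CAB·CAB·BA·BA·CAB·CAB·CAB·BA·CAB·CAB·BA·CAB·CAB·BA·BA·CAB
    A ↦ CAB
    B ↦ BA
    C ↦ CAB

A->CAB, B->BA, C->CAB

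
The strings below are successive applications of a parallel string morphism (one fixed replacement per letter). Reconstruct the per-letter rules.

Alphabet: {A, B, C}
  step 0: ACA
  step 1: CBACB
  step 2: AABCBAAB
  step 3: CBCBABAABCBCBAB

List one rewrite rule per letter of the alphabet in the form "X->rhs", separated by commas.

A->CB, B->AB, C->A

  step 2 ⇒ step 3: AABCBAAB ⇒ CB·CB·AB·A·AB·CB·CB·AB
    A ↦ CB
    B ↦ AB
    C ↦ A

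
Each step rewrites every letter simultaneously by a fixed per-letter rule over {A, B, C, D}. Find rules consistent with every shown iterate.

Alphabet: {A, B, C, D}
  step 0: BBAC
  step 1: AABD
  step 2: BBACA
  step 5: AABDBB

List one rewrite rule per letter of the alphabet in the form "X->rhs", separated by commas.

A->B, B->A, C->D, D->CA

  step 1 ⇒ step 2: AABD ⇒ B·B·A·CA
    A ↦ B
    B ↦ A
    D ↦ CA
  step 0 ⇒ step 1: BBAC ⇒ A·A·B·D
    C ↦ D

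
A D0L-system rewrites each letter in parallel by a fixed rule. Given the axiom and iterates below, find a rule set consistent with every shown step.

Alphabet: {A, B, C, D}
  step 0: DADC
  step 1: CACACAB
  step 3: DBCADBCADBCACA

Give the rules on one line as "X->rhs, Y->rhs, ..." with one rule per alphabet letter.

  step 0 ⇒ step 1: DADC ⇒ CA·CA·CA·B
    A ↦ CA
    C ↦ B
    D ↦ CA
    B ↦ D  (constrained at step 1)

A->CA, B->D, C->B, D->CA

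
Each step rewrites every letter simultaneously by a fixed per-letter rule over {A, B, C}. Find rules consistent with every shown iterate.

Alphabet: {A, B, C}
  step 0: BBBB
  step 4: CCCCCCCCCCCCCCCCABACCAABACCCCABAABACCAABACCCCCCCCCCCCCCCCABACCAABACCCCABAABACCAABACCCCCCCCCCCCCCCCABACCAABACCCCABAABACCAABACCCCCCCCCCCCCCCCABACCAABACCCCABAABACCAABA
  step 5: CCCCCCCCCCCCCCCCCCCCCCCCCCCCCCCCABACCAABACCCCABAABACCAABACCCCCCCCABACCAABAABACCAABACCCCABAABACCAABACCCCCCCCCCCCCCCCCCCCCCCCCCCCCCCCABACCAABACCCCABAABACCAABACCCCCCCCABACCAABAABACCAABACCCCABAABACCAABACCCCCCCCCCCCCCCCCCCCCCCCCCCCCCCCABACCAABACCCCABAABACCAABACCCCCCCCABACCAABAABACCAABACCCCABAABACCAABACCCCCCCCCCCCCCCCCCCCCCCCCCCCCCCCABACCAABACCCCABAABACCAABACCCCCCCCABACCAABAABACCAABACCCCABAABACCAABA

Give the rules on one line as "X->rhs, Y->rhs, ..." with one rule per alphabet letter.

A->ABA, B->CCA, C->CC

  step 4 ⇒ step 5: CCCCCCCCCCCCCCCCABACCAABACCCCABAABACCAABACCCCCCCCCCCCCCCCABACCAABACCCCABAABACCAABACCCCCCCCCCCCCCCCABACCAABACCCCABAABACCAABACCCCCCCCCCCCCCCCABACCAABACCCCABAABACCAABA ⇒ CC·CC·CC·CC·CC·CC·CC·CC·CC·CC·CC·CC·CC·CC·CC·CC·ABA·CCA·ABA·CC·CC·ABA·ABA·CCA·ABA·CC·CC·CC·CC·ABA·CCA·ABA·ABA·CCA·ABA·CC·CC·ABA·ABA·CCA·ABA·CC·CC·CC·CC·CC·CC·CC·CC·CC·CC·CC·CC·CC·CC·CC·CC·ABA·CCA·ABA·CC·CC·ABA·ABA·CCA·ABA·CC·CC·CC·CC·ABA·CCA·ABA·ABA·CCA·ABA·CC·CC·ABA·ABA·CCA·ABA·CC·CC·CC·CC·CC·CC·CC·CC·CC·CC·CC·CC·CC·CC·CC·CC·ABA·CCA·ABA·CC·CC·ABA·ABA·CCA·ABA·CC·CC·CC·CC·ABA·CCA·ABA·ABA·CCA·ABA·CC·CC·ABA·ABA·CCA·ABA·CC·CC·CC·CC·CC·CC·CC·CC·CC·CC·CC·CC·CC·CC·CC·CC·ABA·CCA·ABA·CC·CC·ABA·ABA·CCA·ABA·CC·CC·CC·CC·ABA·CCA·ABA·ABA·CCA·ABA·CC·CC·ABA·ABA·CCA·ABA
    A ↦ ABA
    B ↦ CCA
    C ↦ CC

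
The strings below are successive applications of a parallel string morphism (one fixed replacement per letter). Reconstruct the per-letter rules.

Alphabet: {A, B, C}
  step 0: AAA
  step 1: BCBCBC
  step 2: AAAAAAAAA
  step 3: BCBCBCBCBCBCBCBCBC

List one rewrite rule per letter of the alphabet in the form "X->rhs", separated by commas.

  step 2 ⇒ step 3: AAAAAAAAA ⇒ BC·BC·BC·BC·BC·BC·BC·BC·BC
    A ↦ BC
  step 1 ⇒ step 2: BCBCBC ⇒ A·AA·A·AA·A·AA
    B ↦ A
  step 1 ⇒ step 2: BCBCBC ⇒ A·AA·A·AA·A·AA
    C ↦ AA

A->BC, B->A, C->AA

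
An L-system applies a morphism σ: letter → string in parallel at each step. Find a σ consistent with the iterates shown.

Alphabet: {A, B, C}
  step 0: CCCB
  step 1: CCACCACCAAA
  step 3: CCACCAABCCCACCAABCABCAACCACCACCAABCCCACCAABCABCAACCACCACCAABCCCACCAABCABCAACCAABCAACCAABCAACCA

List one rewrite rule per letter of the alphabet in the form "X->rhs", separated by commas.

A->ABC, B->AA, C->CCA

  step 0 ⇒ step 1: CCCB ⇒ CCA·CCA·CCA·AA
    B ↦ AA
    C ↦ CCA
    A ↦ ABC  (constrained at step 1)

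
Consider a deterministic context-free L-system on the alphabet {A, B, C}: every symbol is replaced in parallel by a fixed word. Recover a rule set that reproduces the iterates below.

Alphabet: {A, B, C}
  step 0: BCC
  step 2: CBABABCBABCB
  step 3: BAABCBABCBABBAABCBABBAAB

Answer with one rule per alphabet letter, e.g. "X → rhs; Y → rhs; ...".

A->CB, B->AB, C->BA

  step 2 ⇒ step 3: CBABABCBABCB ⇒ BA·AB·CB·AB·CB·AB·BA·AB·CB·AB·BA·AB
    A ↦ CB
    B ↦ AB
    C ↦ BA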